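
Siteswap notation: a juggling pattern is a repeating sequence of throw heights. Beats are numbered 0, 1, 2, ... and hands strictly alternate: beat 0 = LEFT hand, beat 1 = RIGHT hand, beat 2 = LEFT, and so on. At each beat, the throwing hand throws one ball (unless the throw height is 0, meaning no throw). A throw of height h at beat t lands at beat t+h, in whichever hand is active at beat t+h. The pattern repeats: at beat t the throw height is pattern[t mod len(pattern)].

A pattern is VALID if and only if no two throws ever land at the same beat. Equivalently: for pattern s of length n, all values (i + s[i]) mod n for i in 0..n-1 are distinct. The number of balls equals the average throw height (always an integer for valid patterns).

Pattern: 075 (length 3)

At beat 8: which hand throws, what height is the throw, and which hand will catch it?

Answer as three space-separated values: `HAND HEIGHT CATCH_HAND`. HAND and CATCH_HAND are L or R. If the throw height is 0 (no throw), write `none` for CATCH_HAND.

Answer: L 5 R

Derivation:
Beat 8: 8 mod 2 = 0, so hand = L
Throw height = pattern[8 mod 3] = pattern[2] = 5
Lands at beat 8+5=13, 13 mod 2 = 1, so catch hand = R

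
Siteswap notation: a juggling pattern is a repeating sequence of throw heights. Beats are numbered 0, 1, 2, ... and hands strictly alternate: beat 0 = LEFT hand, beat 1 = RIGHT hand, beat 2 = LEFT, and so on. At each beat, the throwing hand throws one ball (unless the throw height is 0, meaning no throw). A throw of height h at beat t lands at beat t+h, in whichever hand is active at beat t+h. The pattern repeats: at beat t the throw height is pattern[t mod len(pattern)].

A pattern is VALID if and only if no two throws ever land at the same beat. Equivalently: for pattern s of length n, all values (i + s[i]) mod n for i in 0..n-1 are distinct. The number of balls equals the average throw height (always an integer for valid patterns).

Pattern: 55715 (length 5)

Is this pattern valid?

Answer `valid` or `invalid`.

Answer: invalid

Derivation:
i=0: (i + s[i]) mod n = (0 + 5) mod 5 = 0
i=1: (i + s[i]) mod n = (1 + 5) mod 5 = 1
i=2: (i + s[i]) mod n = (2 + 7) mod 5 = 4
i=3: (i + s[i]) mod n = (3 + 1) mod 5 = 4
i=4: (i + s[i]) mod n = (4 + 5) mod 5 = 4
Residues: [0, 1, 4, 4, 4], distinct: False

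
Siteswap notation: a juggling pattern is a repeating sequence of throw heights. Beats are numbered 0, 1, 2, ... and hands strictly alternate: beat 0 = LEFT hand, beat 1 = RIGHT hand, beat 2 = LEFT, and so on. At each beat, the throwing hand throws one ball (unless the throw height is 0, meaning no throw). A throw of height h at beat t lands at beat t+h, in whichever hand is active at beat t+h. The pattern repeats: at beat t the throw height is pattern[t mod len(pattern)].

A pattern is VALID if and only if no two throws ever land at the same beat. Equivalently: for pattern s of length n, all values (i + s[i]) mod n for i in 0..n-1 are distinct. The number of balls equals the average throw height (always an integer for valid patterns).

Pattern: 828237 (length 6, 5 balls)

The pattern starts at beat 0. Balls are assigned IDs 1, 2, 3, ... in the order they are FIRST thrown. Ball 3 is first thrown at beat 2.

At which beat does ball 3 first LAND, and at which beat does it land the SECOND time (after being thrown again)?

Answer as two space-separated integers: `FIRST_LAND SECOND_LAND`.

Answer: 10 13

Derivation:
Beat 0 (L): throw ball1 h=8 -> lands@8:L; in-air after throw: [b1@8:L]
Beat 1 (R): throw ball2 h=2 -> lands@3:R; in-air after throw: [b2@3:R b1@8:L]
Beat 2 (L): throw ball3 h=8 -> lands@10:L; in-air after throw: [b2@3:R b1@8:L b3@10:L]
Beat 3 (R): throw ball2 h=2 -> lands@5:R; in-air after throw: [b2@5:R b1@8:L b3@10:L]
Beat 4 (L): throw ball4 h=3 -> lands@7:R; in-air after throw: [b2@5:R b4@7:R b1@8:L b3@10:L]
Beat 5 (R): throw ball2 h=7 -> lands@12:L; in-air after throw: [b4@7:R b1@8:L b3@10:L b2@12:L]
Beat 6 (L): throw ball5 h=8 -> lands@14:L; in-air after throw: [b4@7:R b1@8:L b3@10:L b2@12:L b5@14:L]
Beat 7 (R): throw ball4 h=2 -> lands@9:R; in-air after throw: [b1@8:L b4@9:R b3@10:L b2@12:L b5@14:L]
Beat 8 (L): throw ball1 h=8 -> lands@16:L; in-air after throw: [b4@9:R b3@10:L b2@12:L b5@14:L b1@16:L]
Beat 9 (R): throw ball4 h=2 -> lands@11:R; in-air after throw: [b3@10:L b4@11:R b2@12:L b5@14:L b1@16:L]
Beat 10 (L): throw ball3 h=3 -> lands@13:R; in-air after throw: [b4@11:R b2@12:L b3@13:R b5@14:L b1@16:L]
Beat 11 (R): throw ball4 h=7 -> lands@18:L; in-air after throw: [b2@12:L b3@13:R b5@14:L b1@16:L b4@18:L]
Beat 12 (L): throw ball2 h=8 -> lands@20:L; in-air after throw: [b3@13:R b5@14:L b1@16:L b4@18:L b2@20:L]
Beat 13 (R): throw ball3 h=2 -> lands@15:R; in-air after throw: [b5@14:L b3@15:R b1@16:L b4@18:L b2@20:L]
Ball 3: thrown@2 h=8 -> first land @10; rethrown@10 h=3 -> second land @13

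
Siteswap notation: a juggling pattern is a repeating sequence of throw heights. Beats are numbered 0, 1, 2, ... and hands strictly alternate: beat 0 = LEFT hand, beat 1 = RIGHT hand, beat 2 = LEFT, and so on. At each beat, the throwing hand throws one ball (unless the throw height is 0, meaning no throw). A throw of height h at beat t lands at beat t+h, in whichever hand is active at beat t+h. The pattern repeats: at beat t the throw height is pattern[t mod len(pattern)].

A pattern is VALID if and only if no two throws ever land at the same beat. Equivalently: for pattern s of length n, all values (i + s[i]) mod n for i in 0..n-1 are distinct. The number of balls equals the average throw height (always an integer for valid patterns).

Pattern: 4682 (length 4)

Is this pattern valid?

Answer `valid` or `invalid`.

Answer: valid

Derivation:
i=0: (i + s[i]) mod n = (0 + 4) mod 4 = 0
i=1: (i + s[i]) mod n = (1 + 6) mod 4 = 3
i=2: (i + s[i]) mod n = (2 + 8) mod 4 = 2
i=3: (i + s[i]) mod n = (3 + 2) mod 4 = 1
Residues: [0, 3, 2, 1], distinct: True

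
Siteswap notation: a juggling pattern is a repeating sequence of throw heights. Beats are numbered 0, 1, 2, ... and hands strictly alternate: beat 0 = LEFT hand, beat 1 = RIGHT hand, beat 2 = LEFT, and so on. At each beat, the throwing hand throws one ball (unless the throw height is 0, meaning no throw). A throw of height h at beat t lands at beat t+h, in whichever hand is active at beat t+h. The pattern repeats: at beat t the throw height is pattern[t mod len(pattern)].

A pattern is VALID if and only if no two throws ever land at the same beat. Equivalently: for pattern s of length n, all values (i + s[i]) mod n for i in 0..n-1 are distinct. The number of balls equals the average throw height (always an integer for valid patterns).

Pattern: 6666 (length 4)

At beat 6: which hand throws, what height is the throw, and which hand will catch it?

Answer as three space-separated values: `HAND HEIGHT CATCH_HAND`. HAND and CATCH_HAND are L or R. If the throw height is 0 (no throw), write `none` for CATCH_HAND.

Answer: L 6 L

Derivation:
Beat 6: 6 mod 2 = 0, so hand = L
Throw height = pattern[6 mod 4] = pattern[2] = 6
Lands at beat 6+6=12, 12 mod 2 = 0, so catch hand = L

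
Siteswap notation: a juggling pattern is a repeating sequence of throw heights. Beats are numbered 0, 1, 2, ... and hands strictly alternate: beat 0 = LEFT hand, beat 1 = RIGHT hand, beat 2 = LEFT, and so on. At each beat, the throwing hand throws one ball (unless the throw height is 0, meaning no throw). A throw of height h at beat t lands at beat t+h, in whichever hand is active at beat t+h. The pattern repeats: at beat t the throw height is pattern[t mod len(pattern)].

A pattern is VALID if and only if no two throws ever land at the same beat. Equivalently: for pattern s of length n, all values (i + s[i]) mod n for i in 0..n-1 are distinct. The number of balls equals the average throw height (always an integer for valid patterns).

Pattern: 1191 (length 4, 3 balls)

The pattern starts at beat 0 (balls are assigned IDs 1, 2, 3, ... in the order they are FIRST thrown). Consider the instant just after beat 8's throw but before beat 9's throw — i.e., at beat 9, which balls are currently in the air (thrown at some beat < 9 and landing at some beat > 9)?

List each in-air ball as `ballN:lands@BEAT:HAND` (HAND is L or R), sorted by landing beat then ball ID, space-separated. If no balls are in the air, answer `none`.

Beat 0 (L): throw ball1 h=1 -> lands@1:R; in-air after throw: [b1@1:R]
Beat 1 (R): throw ball1 h=1 -> lands@2:L; in-air after throw: [b1@2:L]
Beat 2 (L): throw ball1 h=9 -> lands@11:R; in-air after throw: [b1@11:R]
Beat 3 (R): throw ball2 h=1 -> lands@4:L; in-air after throw: [b2@4:L b1@11:R]
Beat 4 (L): throw ball2 h=1 -> lands@5:R; in-air after throw: [b2@5:R b1@11:R]
Beat 5 (R): throw ball2 h=1 -> lands@6:L; in-air after throw: [b2@6:L b1@11:R]
Beat 6 (L): throw ball2 h=9 -> lands@15:R; in-air after throw: [b1@11:R b2@15:R]
Beat 7 (R): throw ball3 h=1 -> lands@8:L; in-air after throw: [b3@8:L b1@11:R b2@15:R]
Beat 8 (L): throw ball3 h=1 -> lands@9:R; in-air after throw: [b3@9:R b1@11:R b2@15:R]
Beat 9 (R): throw ball3 h=1 -> lands@10:L; in-air after throw: [b3@10:L b1@11:R b2@15:R]

Answer: ball1:lands@11:R ball2:lands@15:R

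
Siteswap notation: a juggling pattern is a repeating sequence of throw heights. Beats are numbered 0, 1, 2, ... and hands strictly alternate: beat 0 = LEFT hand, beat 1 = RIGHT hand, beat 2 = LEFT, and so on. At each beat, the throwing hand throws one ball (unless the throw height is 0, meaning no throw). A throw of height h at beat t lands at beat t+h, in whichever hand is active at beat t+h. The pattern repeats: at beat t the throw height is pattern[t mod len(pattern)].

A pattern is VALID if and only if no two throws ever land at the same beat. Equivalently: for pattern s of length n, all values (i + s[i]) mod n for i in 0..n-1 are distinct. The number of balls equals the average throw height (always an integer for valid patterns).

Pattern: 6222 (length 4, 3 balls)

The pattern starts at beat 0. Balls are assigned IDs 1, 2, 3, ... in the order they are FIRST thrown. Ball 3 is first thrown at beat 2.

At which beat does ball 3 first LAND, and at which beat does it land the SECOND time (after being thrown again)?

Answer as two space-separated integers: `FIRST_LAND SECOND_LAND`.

Answer: 4 10

Derivation:
Beat 0 (L): throw ball1 h=6 -> lands@6:L; in-air after throw: [b1@6:L]
Beat 1 (R): throw ball2 h=2 -> lands@3:R; in-air after throw: [b2@3:R b1@6:L]
Beat 2 (L): throw ball3 h=2 -> lands@4:L; in-air after throw: [b2@3:R b3@4:L b1@6:L]
Beat 3 (R): throw ball2 h=2 -> lands@5:R; in-air after throw: [b3@4:L b2@5:R b1@6:L]
Beat 4 (L): throw ball3 h=6 -> lands@10:L; in-air after throw: [b2@5:R b1@6:L b3@10:L]
Beat 5 (R): throw ball2 h=2 -> lands@7:R; in-air after throw: [b1@6:L b2@7:R b3@10:L]
Beat 6 (L): throw ball1 h=2 -> lands@8:L; in-air after throw: [b2@7:R b1@8:L b3@10:L]
Beat 7 (R): throw ball2 h=2 -> lands@9:R; in-air after throw: [b1@8:L b2@9:R b3@10:L]
Beat 8 (L): throw ball1 h=6 -> lands@14:L; in-air after throw: [b2@9:R b3@10:L b1@14:L]
Beat 9 (R): throw ball2 h=2 -> lands@11:R; in-air after throw: [b3@10:L b2@11:R b1@14:L]
Beat 10 (L): throw ball3 h=2 -> lands@12:L; in-air after throw: [b2@11:R b3@12:L b1@14:L]
Ball 3: thrown@2 h=2 -> first land @4; rethrown@4 h=6 -> second land @10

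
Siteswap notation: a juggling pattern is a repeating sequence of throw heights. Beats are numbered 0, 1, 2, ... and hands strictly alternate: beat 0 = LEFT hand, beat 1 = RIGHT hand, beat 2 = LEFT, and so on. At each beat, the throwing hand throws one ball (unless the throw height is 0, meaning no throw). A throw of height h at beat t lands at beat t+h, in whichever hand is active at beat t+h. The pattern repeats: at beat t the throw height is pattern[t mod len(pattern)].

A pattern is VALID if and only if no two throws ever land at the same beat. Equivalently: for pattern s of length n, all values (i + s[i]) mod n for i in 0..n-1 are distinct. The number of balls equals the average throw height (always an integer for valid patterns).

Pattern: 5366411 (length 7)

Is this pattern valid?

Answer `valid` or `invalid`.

Answer: invalid

Derivation:
i=0: (i + s[i]) mod n = (0 + 5) mod 7 = 5
i=1: (i + s[i]) mod n = (1 + 3) mod 7 = 4
i=2: (i + s[i]) mod n = (2 + 6) mod 7 = 1
i=3: (i + s[i]) mod n = (3 + 6) mod 7 = 2
i=4: (i + s[i]) mod n = (4 + 4) mod 7 = 1
i=5: (i + s[i]) mod n = (5 + 1) mod 7 = 6
i=6: (i + s[i]) mod n = (6 + 1) mod 7 = 0
Residues: [5, 4, 1, 2, 1, 6, 0], distinct: False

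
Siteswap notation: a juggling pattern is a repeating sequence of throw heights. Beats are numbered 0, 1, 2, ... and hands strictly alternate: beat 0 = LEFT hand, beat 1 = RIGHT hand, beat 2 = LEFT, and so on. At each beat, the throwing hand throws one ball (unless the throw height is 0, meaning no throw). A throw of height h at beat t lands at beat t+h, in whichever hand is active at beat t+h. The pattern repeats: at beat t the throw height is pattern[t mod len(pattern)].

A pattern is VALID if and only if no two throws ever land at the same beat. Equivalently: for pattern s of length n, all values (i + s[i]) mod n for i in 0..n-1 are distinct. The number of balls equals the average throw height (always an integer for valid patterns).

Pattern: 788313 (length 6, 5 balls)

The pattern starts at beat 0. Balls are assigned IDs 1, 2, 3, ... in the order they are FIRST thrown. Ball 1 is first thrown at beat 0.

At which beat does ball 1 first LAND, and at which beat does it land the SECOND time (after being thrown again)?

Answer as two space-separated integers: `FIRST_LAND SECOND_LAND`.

Beat 0 (L): throw ball1 h=7 -> lands@7:R; in-air after throw: [b1@7:R]
Beat 1 (R): throw ball2 h=8 -> lands@9:R; in-air after throw: [b1@7:R b2@9:R]
Beat 2 (L): throw ball3 h=8 -> lands@10:L; in-air after throw: [b1@7:R b2@9:R b3@10:L]
Beat 3 (R): throw ball4 h=3 -> lands@6:L; in-air after throw: [b4@6:L b1@7:R b2@9:R b3@10:L]
Beat 4 (L): throw ball5 h=1 -> lands@5:R; in-air after throw: [b5@5:R b4@6:L b1@7:R b2@9:R b3@10:L]
Beat 5 (R): throw ball5 h=3 -> lands@8:L; in-air after throw: [b4@6:L b1@7:R b5@8:L b2@9:R b3@10:L]
Beat 6 (L): throw ball4 h=7 -> lands@13:R; in-air after throw: [b1@7:R b5@8:L b2@9:R b3@10:L b4@13:R]
Beat 7 (R): throw ball1 h=8 -> lands@15:R; in-air after throw: [b5@8:L b2@9:R b3@10:L b4@13:R b1@15:R]
Beat 8 (L): throw ball5 h=8 -> lands@16:L; in-air after throw: [b2@9:R b3@10:L b4@13:R b1@15:R b5@16:L]
Beat 9 (R): throw ball2 h=3 -> lands@12:L; in-air after throw: [b3@10:L b2@12:L b4@13:R b1@15:R b5@16:L]
Beat 10 (L): throw ball3 h=1 -> lands@11:R; in-air after throw: [b3@11:R b2@12:L b4@13:R b1@15:R b5@16:L]
Beat 11 (R): throw ball3 h=3 -> lands@14:L; in-air after throw: [b2@12:L b4@13:R b3@14:L b1@15:R b5@16:L]
Beat 12 (L): throw ball2 h=7 -> lands@19:R; in-air after throw: [b4@13:R b3@14:L b1@15:R b5@16:L b2@19:R]
Beat 13 (R): throw ball4 h=8 -> lands@21:R; in-air after throw: [b3@14:L b1@15:R b5@16:L b2@19:R b4@21:R]
Beat 14 (L): throw ball3 h=8 -> lands@22:L; in-air after throw: [b1@15:R b5@16:L b2@19:R b4@21:R b3@22:L]
Beat 15 (R): throw ball1 h=3 -> lands@18:L; in-air after throw: [b5@16:L b1@18:L b2@19:R b4@21:R b3@22:L]
Ball 1: thrown@0 h=7 -> first land @7; rethrown@7 h=8 -> second land @15

Answer: 7 15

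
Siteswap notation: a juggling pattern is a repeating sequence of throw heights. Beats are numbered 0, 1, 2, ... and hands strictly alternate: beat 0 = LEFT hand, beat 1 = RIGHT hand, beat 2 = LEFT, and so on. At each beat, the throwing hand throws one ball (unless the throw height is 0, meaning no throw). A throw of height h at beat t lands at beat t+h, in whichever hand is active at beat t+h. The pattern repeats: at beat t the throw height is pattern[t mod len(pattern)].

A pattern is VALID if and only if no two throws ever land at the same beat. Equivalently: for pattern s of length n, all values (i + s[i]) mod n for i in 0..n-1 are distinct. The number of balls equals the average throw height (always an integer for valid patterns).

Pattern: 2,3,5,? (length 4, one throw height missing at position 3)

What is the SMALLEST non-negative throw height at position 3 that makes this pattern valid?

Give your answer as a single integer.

Answer: 2

Derivation:
i=0: (0 + 2) mod 4 = 2
i=1: (1 + 3) mod 4 = 0
i=2: (2 + 5) mod 4 = 3
i=3: s[i]=? (unknown)
Known residues: [0, 2, 3]; need a permutation of 0..3, so missing residue r = 1
Need (3 + s) mod 4 = 1; smallest s = (1 - 3) mod 4 = 2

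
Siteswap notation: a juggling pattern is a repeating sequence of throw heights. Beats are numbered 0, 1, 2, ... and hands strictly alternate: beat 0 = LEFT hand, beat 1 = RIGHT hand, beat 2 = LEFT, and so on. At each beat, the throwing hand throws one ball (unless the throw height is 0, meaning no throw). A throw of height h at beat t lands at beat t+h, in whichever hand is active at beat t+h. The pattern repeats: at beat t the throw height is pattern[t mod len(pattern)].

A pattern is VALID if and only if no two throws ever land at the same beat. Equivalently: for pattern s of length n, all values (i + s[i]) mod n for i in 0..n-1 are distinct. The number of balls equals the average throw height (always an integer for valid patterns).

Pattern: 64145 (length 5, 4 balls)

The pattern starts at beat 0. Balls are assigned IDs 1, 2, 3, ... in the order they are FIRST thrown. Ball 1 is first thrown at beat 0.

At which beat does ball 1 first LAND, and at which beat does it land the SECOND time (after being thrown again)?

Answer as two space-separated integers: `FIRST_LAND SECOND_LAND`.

Beat 0 (L): throw ball1 h=6 -> lands@6:L; in-air after throw: [b1@6:L]
Beat 1 (R): throw ball2 h=4 -> lands@5:R; in-air after throw: [b2@5:R b1@6:L]
Beat 2 (L): throw ball3 h=1 -> lands@3:R; in-air after throw: [b3@3:R b2@5:R b1@6:L]
Beat 3 (R): throw ball3 h=4 -> lands@7:R; in-air after throw: [b2@5:R b1@6:L b3@7:R]
Beat 4 (L): throw ball4 h=5 -> lands@9:R; in-air after throw: [b2@5:R b1@6:L b3@7:R b4@9:R]
Beat 5 (R): throw ball2 h=6 -> lands@11:R; in-air after throw: [b1@6:L b3@7:R b4@9:R b2@11:R]
Beat 6 (L): throw ball1 h=4 -> lands@10:L; in-air after throw: [b3@7:R b4@9:R b1@10:L b2@11:R]
Beat 7 (R): throw ball3 h=1 -> lands@8:L; in-air after throw: [b3@8:L b4@9:R b1@10:L b2@11:R]
Beat 8 (L): throw ball3 h=4 -> lands@12:L; in-air after throw: [b4@9:R b1@10:L b2@11:R b3@12:L]
Beat 9 (R): throw ball4 h=5 -> lands@14:L; in-air after throw: [b1@10:L b2@11:R b3@12:L b4@14:L]
Beat 10 (L): throw ball1 h=6 -> lands@16:L; in-air after throw: [b2@11:R b3@12:L b4@14:L b1@16:L]
Ball 1: thrown@0 h=6 -> first land @6; rethrown@6 h=4 -> second land @10

Answer: 6 10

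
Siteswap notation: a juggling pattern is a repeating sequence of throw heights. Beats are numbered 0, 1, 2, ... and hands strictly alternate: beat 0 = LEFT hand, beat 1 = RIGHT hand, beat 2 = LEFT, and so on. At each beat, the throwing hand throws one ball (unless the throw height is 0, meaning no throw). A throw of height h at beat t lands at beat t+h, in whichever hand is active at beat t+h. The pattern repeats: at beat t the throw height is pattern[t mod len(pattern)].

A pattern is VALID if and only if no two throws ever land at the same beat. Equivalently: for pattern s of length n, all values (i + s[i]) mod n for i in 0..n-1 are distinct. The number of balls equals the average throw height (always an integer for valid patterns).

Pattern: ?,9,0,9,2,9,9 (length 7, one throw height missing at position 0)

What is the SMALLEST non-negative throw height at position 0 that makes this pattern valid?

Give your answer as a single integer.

i=0: s[i]=? (unknown)
i=1: (1 + 9) mod 7 = 3
i=2: (2 + 0) mod 7 = 2
i=3: (3 + 9) mod 7 = 5
i=4: (4 + 2) mod 7 = 6
i=5: (5 + 9) mod 7 = 0
i=6: (6 + 9) mod 7 = 1
Known residues: [0, 1, 2, 3, 5, 6]; need a permutation of 0..6, so missing residue r = 4
Need (0 + s) mod 7 = 4; smallest s = (4 - 0) mod 7 = 4

Answer: 4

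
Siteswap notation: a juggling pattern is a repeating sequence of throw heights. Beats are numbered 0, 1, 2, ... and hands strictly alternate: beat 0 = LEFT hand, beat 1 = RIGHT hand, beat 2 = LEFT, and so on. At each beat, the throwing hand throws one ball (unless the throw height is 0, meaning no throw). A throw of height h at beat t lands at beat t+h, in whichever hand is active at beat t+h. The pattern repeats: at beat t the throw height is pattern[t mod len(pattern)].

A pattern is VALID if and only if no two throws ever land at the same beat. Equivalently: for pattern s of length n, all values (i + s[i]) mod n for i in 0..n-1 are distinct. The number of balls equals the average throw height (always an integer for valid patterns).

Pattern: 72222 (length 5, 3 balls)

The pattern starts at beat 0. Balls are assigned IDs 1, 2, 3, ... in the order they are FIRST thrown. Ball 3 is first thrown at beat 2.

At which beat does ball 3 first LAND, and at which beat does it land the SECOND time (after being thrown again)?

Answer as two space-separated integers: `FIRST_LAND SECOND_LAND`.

Beat 0 (L): throw ball1 h=7 -> lands@7:R; in-air after throw: [b1@7:R]
Beat 1 (R): throw ball2 h=2 -> lands@3:R; in-air after throw: [b2@3:R b1@7:R]
Beat 2 (L): throw ball3 h=2 -> lands@4:L; in-air after throw: [b2@3:R b3@4:L b1@7:R]
Beat 3 (R): throw ball2 h=2 -> lands@5:R; in-air after throw: [b3@4:L b2@5:R b1@7:R]
Beat 4 (L): throw ball3 h=2 -> lands@6:L; in-air after throw: [b2@5:R b3@6:L b1@7:R]
Beat 5 (R): throw ball2 h=7 -> lands@12:L; in-air after throw: [b3@6:L b1@7:R b2@12:L]
Beat 6 (L): throw ball3 h=2 -> lands@8:L; in-air after throw: [b1@7:R b3@8:L b2@12:L]
Ball 3: thrown@2 h=2 -> first land @4; rethrown@4 h=2 -> second land @6

Answer: 4 6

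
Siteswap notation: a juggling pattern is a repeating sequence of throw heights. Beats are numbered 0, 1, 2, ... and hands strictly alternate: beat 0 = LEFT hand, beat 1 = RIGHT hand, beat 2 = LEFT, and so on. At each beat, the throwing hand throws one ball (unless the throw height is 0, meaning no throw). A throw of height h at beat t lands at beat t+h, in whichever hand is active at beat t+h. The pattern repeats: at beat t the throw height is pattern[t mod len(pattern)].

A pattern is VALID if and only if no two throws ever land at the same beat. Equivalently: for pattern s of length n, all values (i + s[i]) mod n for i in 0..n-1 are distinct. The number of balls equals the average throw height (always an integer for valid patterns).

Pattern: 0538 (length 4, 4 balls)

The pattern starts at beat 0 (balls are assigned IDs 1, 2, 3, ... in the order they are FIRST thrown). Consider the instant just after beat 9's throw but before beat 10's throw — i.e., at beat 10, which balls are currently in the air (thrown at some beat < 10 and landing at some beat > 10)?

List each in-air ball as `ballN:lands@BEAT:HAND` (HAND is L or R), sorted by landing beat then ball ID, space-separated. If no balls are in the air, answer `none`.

Answer: ball3:lands@11:R ball1:lands@14:L ball4:lands@15:R

Derivation:
Beat 1 (R): throw ball1 h=5 -> lands@6:L; in-air after throw: [b1@6:L]
Beat 2 (L): throw ball2 h=3 -> lands@5:R; in-air after throw: [b2@5:R b1@6:L]
Beat 3 (R): throw ball3 h=8 -> lands@11:R; in-air after throw: [b2@5:R b1@6:L b3@11:R]
Beat 5 (R): throw ball2 h=5 -> lands@10:L; in-air after throw: [b1@6:L b2@10:L b3@11:R]
Beat 6 (L): throw ball1 h=3 -> lands@9:R; in-air after throw: [b1@9:R b2@10:L b3@11:R]
Beat 7 (R): throw ball4 h=8 -> lands@15:R; in-air after throw: [b1@9:R b2@10:L b3@11:R b4@15:R]
Beat 9 (R): throw ball1 h=5 -> lands@14:L; in-air after throw: [b2@10:L b3@11:R b1@14:L b4@15:R]
Beat 10 (L): throw ball2 h=3 -> lands@13:R; in-air after throw: [b3@11:R b2@13:R b1@14:L b4@15:R]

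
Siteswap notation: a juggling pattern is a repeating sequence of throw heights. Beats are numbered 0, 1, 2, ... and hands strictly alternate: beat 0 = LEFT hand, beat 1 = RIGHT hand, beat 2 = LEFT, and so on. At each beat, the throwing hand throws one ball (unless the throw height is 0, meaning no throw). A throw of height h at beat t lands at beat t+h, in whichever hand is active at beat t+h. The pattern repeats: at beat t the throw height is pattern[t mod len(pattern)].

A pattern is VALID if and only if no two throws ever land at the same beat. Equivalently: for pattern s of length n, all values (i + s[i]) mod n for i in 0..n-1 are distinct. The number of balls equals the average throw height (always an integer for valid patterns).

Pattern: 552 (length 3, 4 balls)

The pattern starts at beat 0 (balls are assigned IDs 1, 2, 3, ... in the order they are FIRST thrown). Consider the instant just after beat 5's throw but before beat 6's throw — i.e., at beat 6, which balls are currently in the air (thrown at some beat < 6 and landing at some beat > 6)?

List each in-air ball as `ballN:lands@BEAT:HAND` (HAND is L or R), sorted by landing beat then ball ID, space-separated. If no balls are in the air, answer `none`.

Answer: ball1:lands@7:R ball4:lands@8:L ball3:lands@9:R

Derivation:
Beat 0 (L): throw ball1 h=5 -> lands@5:R; in-air after throw: [b1@5:R]
Beat 1 (R): throw ball2 h=5 -> lands@6:L; in-air after throw: [b1@5:R b2@6:L]
Beat 2 (L): throw ball3 h=2 -> lands@4:L; in-air after throw: [b3@4:L b1@5:R b2@6:L]
Beat 3 (R): throw ball4 h=5 -> lands@8:L; in-air after throw: [b3@4:L b1@5:R b2@6:L b4@8:L]
Beat 4 (L): throw ball3 h=5 -> lands@9:R; in-air after throw: [b1@5:R b2@6:L b4@8:L b3@9:R]
Beat 5 (R): throw ball1 h=2 -> lands@7:R; in-air after throw: [b2@6:L b1@7:R b4@8:L b3@9:R]
Beat 6 (L): throw ball2 h=5 -> lands@11:R; in-air after throw: [b1@7:R b4@8:L b3@9:R b2@11:R]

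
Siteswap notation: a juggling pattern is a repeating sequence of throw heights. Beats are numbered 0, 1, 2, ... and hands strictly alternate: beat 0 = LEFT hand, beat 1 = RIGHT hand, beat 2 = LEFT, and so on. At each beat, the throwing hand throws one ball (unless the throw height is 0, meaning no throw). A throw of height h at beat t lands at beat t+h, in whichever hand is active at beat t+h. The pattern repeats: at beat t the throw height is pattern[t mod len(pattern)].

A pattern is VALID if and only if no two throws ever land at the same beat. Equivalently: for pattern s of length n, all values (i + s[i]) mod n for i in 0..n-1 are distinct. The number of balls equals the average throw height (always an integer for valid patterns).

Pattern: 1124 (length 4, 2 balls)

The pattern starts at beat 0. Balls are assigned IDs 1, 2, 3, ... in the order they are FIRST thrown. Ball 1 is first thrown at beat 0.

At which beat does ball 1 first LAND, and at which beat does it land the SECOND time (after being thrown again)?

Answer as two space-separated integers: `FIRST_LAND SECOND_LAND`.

Answer: 1 2

Derivation:
Beat 0 (L): throw ball1 h=1 -> lands@1:R; in-air after throw: [b1@1:R]
Beat 1 (R): throw ball1 h=1 -> lands@2:L; in-air after throw: [b1@2:L]
Beat 2 (L): throw ball1 h=2 -> lands@4:L; in-air after throw: [b1@4:L]
Ball 1: thrown@0 h=1 -> first land @1; rethrown@1 h=1 -> second land @2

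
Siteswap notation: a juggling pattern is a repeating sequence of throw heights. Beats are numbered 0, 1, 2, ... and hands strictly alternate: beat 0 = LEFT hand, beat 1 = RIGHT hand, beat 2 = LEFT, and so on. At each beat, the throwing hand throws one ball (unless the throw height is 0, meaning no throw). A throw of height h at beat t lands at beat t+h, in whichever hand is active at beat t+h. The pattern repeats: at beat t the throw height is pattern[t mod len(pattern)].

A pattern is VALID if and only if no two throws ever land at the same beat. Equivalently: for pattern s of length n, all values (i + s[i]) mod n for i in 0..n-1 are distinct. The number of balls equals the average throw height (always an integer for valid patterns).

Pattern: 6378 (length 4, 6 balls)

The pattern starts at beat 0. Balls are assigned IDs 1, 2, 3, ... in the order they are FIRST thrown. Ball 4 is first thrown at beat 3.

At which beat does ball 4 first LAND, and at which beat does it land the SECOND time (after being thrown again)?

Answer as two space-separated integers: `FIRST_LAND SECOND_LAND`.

Beat 0 (L): throw ball1 h=6 -> lands@6:L; in-air after throw: [b1@6:L]
Beat 1 (R): throw ball2 h=3 -> lands@4:L; in-air after throw: [b2@4:L b1@6:L]
Beat 2 (L): throw ball3 h=7 -> lands@9:R; in-air after throw: [b2@4:L b1@6:L b3@9:R]
Beat 3 (R): throw ball4 h=8 -> lands@11:R; in-air after throw: [b2@4:L b1@6:L b3@9:R b4@11:R]
Beat 4 (L): throw ball2 h=6 -> lands@10:L; in-air after throw: [b1@6:L b3@9:R b2@10:L b4@11:R]
Beat 5 (R): throw ball5 h=3 -> lands@8:L; in-air after throw: [b1@6:L b5@8:L b3@9:R b2@10:L b4@11:R]
Beat 6 (L): throw ball1 h=7 -> lands@13:R; in-air after throw: [b5@8:L b3@9:R b2@10:L b4@11:R b1@13:R]
Beat 7 (R): throw ball6 h=8 -> lands@15:R; in-air after throw: [b5@8:L b3@9:R b2@10:L b4@11:R b1@13:R b6@15:R]
Beat 8 (L): throw ball5 h=6 -> lands@14:L; in-air after throw: [b3@9:R b2@10:L b4@11:R b1@13:R b5@14:L b6@15:R]
Beat 9 (R): throw ball3 h=3 -> lands@12:L; in-air after throw: [b2@10:L b4@11:R b3@12:L b1@13:R b5@14:L b6@15:R]
Beat 10 (L): throw ball2 h=7 -> lands@17:R; in-air after throw: [b4@11:R b3@12:L b1@13:R b5@14:L b6@15:R b2@17:R]
Beat 11 (R): throw ball4 h=8 -> lands@19:R; in-air after throw: [b3@12:L b1@13:R b5@14:L b6@15:R b2@17:R b4@19:R]
Beat 12 (L): throw ball3 h=6 -> lands@18:L; in-air after throw: [b1@13:R b5@14:L b6@15:R b2@17:R b3@18:L b4@19:R]
Beat 13 (R): throw ball1 h=3 -> lands@16:L; in-air after throw: [b5@14:L b6@15:R b1@16:L b2@17:R b3@18:L b4@19:R]
Beat 14 (L): throw ball5 h=7 -> lands@21:R; in-air after throw: [b6@15:R b1@16:L b2@17:R b3@18:L b4@19:R b5@21:R]
Ball 4: thrown@3 h=8 -> first land @11; rethrown@11 h=8 -> second land @19

Answer: 11 19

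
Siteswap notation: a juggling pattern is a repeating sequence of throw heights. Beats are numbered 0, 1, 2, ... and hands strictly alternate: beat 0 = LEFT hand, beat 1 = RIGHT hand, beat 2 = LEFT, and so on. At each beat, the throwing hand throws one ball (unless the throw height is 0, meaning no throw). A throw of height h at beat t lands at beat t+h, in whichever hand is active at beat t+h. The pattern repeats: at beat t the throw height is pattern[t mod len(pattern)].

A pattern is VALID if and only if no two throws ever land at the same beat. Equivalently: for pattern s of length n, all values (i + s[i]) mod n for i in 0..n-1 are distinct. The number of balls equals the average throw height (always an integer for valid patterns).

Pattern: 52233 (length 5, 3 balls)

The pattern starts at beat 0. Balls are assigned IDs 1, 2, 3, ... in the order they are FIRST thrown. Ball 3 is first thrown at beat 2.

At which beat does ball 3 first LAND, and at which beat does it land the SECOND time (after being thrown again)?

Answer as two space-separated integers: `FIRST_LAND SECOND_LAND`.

Answer: 4 7

Derivation:
Beat 0 (L): throw ball1 h=5 -> lands@5:R; in-air after throw: [b1@5:R]
Beat 1 (R): throw ball2 h=2 -> lands@3:R; in-air after throw: [b2@3:R b1@5:R]
Beat 2 (L): throw ball3 h=2 -> lands@4:L; in-air after throw: [b2@3:R b3@4:L b1@5:R]
Beat 3 (R): throw ball2 h=3 -> lands@6:L; in-air after throw: [b3@4:L b1@5:R b2@6:L]
Beat 4 (L): throw ball3 h=3 -> lands@7:R; in-air after throw: [b1@5:R b2@6:L b3@7:R]
Beat 5 (R): throw ball1 h=5 -> lands@10:L; in-air after throw: [b2@6:L b3@7:R b1@10:L]
Beat 6 (L): throw ball2 h=2 -> lands@8:L; in-air after throw: [b3@7:R b2@8:L b1@10:L]
Beat 7 (R): throw ball3 h=2 -> lands@9:R; in-air after throw: [b2@8:L b3@9:R b1@10:L]
Ball 3: thrown@2 h=2 -> first land @4; rethrown@4 h=3 -> second land @7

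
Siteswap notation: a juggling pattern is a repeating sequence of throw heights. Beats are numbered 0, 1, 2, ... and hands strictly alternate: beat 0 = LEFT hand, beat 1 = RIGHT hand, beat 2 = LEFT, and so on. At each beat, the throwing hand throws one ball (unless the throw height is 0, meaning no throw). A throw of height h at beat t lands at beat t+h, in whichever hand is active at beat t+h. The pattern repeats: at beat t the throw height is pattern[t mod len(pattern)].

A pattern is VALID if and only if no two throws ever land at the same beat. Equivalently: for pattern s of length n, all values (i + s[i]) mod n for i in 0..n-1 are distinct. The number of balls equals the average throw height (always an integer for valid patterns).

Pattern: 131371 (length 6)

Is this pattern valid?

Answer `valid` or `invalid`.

i=0: (i + s[i]) mod n = (0 + 1) mod 6 = 1
i=1: (i + s[i]) mod n = (1 + 3) mod 6 = 4
i=2: (i + s[i]) mod n = (2 + 1) mod 6 = 3
i=3: (i + s[i]) mod n = (3 + 3) mod 6 = 0
i=4: (i + s[i]) mod n = (4 + 7) mod 6 = 5
i=5: (i + s[i]) mod n = (5 + 1) mod 6 = 0
Residues: [1, 4, 3, 0, 5, 0], distinct: False

Answer: invalid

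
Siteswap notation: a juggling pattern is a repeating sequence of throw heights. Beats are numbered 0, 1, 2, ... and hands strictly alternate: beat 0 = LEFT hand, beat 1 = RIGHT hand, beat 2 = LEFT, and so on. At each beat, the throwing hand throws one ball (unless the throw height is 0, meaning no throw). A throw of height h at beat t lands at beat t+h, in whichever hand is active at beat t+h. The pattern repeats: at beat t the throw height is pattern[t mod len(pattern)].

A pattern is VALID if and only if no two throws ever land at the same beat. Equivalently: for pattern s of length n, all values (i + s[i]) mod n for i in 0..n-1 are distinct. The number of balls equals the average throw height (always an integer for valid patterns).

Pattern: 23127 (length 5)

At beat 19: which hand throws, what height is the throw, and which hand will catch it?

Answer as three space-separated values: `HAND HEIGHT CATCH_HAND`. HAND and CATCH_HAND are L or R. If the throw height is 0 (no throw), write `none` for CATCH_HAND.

Answer: R 7 L

Derivation:
Beat 19: 19 mod 2 = 1, so hand = R
Throw height = pattern[19 mod 5] = pattern[4] = 7
Lands at beat 19+7=26, 26 mod 2 = 0, so catch hand = L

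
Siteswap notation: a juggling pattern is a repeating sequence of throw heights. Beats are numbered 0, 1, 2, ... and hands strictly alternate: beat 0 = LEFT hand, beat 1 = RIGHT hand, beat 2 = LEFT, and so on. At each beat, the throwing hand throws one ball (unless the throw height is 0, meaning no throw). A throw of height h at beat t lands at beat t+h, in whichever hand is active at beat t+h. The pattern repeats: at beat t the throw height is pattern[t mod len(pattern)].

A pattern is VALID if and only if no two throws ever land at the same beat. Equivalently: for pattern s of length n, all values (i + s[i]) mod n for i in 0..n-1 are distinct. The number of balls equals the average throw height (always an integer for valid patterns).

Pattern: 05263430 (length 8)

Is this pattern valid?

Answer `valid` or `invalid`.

i=0: (i + s[i]) mod n = (0 + 0) mod 8 = 0
i=1: (i + s[i]) mod n = (1 + 5) mod 8 = 6
i=2: (i + s[i]) mod n = (2 + 2) mod 8 = 4
i=3: (i + s[i]) mod n = (3 + 6) mod 8 = 1
i=4: (i + s[i]) mod n = (4 + 3) mod 8 = 7
i=5: (i + s[i]) mod n = (5 + 4) mod 8 = 1
i=6: (i + s[i]) mod n = (6 + 3) mod 8 = 1
i=7: (i + s[i]) mod n = (7 + 0) mod 8 = 7
Residues: [0, 6, 4, 1, 7, 1, 1, 7], distinct: False

Answer: invalid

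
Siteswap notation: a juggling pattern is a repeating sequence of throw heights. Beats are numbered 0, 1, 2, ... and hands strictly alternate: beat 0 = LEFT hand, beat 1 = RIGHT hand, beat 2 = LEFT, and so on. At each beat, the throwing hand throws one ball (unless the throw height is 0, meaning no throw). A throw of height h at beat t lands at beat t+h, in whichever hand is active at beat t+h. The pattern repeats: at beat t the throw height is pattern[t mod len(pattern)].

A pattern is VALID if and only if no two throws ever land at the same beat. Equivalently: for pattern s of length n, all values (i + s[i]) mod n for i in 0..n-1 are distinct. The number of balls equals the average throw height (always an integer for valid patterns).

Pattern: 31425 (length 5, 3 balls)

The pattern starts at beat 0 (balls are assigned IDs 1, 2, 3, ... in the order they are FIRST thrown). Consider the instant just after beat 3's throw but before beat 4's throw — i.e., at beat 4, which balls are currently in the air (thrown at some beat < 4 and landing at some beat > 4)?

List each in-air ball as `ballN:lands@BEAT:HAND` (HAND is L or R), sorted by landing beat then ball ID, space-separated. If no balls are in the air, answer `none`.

Beat 0 (L): throw ball1 h=3 -> lands@3:R; in-air after throw: [b1@3:R]
Beat 1 (R): throw ball2 h=1 -> lands@2:L; in-air after throw: [b2@2:L b1@3:R]
Beat 2 (L): throw ball2 h=4 -> lands@6:L; in-air after throw: [b1@3:R b2@6:L]
Beat 3 (R): throw ball1 h=2 -> lands@5:R; in-air after throw: [b1@5:R b2@6:L]
Beat 4 (L): throw ball3 h=5 -> lands@9:R; in-air after throw: [b1@5:R b2@6:L b3@9:R]

Answer: ball1:lands@5:R ball2:lands@6:L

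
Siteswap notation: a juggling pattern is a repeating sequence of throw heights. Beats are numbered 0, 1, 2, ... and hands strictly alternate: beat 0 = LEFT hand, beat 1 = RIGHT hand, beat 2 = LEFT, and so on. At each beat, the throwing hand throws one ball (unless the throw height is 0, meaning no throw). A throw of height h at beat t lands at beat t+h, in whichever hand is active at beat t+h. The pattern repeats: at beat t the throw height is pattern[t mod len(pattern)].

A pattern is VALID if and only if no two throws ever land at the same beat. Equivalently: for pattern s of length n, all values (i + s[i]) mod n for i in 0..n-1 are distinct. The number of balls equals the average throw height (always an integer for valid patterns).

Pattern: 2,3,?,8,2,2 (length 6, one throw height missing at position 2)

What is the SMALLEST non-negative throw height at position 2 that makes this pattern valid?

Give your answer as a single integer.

i=0: (0 + 2) mod 6 = 2
i=1: (1 + 3) mod 6 = 4
i=2: s[i]=? (unknown)
i=3: (3 + 8) mod 6 = 5
i=4: (4 + 2) mod 6 = 0
i=5: (5 + 2) mod 6 = 1
Known residues: [0, 1, 2, 4, 5]; need a permutation of 0..5, so missing residue r = 3
Need (2 + s) mod 6 = 3; smallest s = (3 - 2) mod 6 = 1

Answer: 1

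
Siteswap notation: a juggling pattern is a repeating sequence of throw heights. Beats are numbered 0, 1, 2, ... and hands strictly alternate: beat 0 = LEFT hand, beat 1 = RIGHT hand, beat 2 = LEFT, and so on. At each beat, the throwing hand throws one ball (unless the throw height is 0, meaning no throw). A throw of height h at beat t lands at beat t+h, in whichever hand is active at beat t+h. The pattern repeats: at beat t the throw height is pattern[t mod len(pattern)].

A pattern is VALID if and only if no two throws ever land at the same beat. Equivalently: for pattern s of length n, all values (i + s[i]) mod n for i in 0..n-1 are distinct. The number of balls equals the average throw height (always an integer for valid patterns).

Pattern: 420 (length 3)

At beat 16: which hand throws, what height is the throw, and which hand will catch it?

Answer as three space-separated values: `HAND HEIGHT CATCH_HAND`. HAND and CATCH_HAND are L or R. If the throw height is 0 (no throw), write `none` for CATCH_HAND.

Answer: L 2 L

Derivation:
Beat 16: 16 mod 2 = 0, so hand = L
Throw height = pattern[16 mod 3] = pattern[1] = 2
Lands at beat 16+2=18, 18 mod 2 = 0, so catch hand = L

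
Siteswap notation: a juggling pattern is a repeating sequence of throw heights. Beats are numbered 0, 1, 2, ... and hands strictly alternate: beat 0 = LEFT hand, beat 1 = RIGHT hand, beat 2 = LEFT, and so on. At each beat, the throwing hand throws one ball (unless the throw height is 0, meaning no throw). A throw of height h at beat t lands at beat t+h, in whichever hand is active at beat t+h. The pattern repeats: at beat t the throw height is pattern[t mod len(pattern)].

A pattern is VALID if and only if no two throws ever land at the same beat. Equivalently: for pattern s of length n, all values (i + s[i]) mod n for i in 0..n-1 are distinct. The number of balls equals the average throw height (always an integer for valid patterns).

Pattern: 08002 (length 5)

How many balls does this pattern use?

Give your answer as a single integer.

Answer: 2

Derivation:
Pattern = [0, 8, 0, 0, 2], length n = 5
  position 0: throw height = 0, running sum = 0
  position 1: throw height = 8, running sum = 8
  position 2: throw height = 0, running sum = 8
  position 3: throw height = 0, running sum = 8
  position 4: throw height = 2, running sum = 10
Total sum = 10; balls = sum / n = 10 / 5 = 2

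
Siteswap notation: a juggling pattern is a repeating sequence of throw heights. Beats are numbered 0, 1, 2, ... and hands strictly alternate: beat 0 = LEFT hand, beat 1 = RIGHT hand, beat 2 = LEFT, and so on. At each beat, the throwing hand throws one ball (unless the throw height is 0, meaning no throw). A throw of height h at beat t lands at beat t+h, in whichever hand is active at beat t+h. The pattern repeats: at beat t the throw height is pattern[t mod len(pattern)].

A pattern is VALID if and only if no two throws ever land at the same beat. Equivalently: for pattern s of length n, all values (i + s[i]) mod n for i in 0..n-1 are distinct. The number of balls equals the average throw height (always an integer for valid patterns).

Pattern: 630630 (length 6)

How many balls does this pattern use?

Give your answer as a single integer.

Answer: 3

Derivation:
Pattern = [6, 3, 0, 6, 3, 0], length n = 6
  position 0: throw height = 6, running sum = 6
  position 1: throw height = 3, running sum = 9
  position 2: throw height = 0, running sum = 9
  position 3: throw height = 6, running sum = 15
  position 4: throw height = 3, running sum = 18
  position 5: throw height = 0, running sum = 18
Total sum = 18; balls = sum / n = 18 / 6 = 3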